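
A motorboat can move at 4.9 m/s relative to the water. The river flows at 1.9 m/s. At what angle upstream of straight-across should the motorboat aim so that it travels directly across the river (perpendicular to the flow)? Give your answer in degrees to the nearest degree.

23°

To cancel the current, the upstream component of the motorboat's velocity must equal the flow: 4.9 sin θ = 1.9.
sin θ = 1.9 / 4.9 = 0.3878.
θ = arcsin(0.3878) = 22.815°.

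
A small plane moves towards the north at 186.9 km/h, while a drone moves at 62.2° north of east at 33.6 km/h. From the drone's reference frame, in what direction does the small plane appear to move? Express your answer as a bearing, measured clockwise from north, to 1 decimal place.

Taking east as x and north as y: small plane velocity = (0.000, 186.900) km/h; drone velocity = (15.671, 29.722) km/h.
Velocity of small plane relative to drone = (0.000, 186.900) − (15.671, 29.722) = (-15.671, 157.178) km/h.
Bearing = atan2(-15.67, 157.18) = 354.31° clockwise from north.

354.3°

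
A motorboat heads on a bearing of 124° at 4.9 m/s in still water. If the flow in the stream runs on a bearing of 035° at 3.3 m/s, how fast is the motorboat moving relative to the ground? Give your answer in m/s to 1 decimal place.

6.0 m/s

Taking east as x and north as y: velocity relative to the water = (4.062, -2.740) m/s; the water relative to ground = (1.893, 2.703) m/s.
Velocity relative to ground = (4.062, -2.740) + (1.893, 2.703) = (5.955, -0.037) m/s.
Speed = |(5.955, -0.037)| = 5.955 m/s.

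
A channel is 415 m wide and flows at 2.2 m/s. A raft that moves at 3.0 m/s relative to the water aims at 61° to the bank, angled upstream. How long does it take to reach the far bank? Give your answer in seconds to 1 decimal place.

The component of the raft's velocity perpendicular to the bank is 3.0 × sin 61° = 2.624 m/s.
The flow acts along the bank and has no component across it.
Time = 415 / 2.624 = 158.164 s.

158.2 s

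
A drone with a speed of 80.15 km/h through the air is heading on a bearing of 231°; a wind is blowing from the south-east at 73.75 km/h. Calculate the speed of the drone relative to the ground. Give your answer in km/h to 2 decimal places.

Taking east as x and north as y: velocity relative to the air = (-62.288, -50.440) km/h; the air relative to ground = (-52.149, 52.149) km/h.
Velocity relative to ground = (-62.288, -50.440) + (-52.149, 52.149) = (-114.437, 1.709) km/h.
Speed = |(-114.437, 1.709)| = 114.450 km/h.

114.45 km/h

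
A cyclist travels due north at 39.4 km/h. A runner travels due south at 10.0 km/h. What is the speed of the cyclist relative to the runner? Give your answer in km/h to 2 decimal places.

Taking east as x and north as y: cyclist velocity = (0.000, 39.400) km/h; runner velocity = (0.000, -10.000) km/h.
Velocity of cyclist relative to runner = (0.000, 39.400) − (0.000, -10.000) = (0.000, 49.400) km/h.
Magnitude = |(0.000, 49.400)| = 49.400 km/h.

49.40 km/h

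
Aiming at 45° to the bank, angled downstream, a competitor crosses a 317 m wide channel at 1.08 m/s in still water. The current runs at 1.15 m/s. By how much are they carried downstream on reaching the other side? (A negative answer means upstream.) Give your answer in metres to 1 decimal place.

Perpendicular speed = 0.764 m/s; crossing time = 317 / 0.764 = 415.098 s.
Net downstream speed = 1.914 m/s.
Drift = 1.914 × 415.098 = 794.363 m (downstream).

794.4 m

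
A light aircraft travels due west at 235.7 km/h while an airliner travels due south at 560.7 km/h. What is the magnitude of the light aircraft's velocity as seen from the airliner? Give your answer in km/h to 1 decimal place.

608.2 km/h

Taking east as x and north as y: light aircraft velocity = (-235.700, 0.000) km/h; airliner velocity = (0.000, -560.700) km/h.
Velocity of light aircraft relative to airliner = (-235.700, 0.000) − (0.000, -560.700) = (-235.700, 560.700) km/h.
Magnitude = |(-235.700, 560.700)| = 608.226 km/h.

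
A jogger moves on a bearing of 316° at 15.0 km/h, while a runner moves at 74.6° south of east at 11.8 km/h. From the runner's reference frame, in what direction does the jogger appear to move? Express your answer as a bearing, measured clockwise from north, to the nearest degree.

Taking east as x and north as y: jogger velocity = (-10.420, 10.790) km/h; runner velocity = (3.134, -11.376) km/h.
Velocity of jogger relative to runner = (-10.420, 10.790) − (3.134, -11.376) = (-13.553, 22.166) km/h.
Bearing = atan2(-13.55, 22.17) = 328.56° clockwise from north.

329°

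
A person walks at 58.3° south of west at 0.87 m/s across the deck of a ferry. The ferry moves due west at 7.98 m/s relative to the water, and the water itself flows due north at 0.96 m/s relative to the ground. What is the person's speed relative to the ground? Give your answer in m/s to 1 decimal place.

8.4 m/s

In east/north components (m/s): person relative to ferry = (-0.457, -0.740); ferry relative to water = (-7.980, 0.000); water relative to ground = (0.000, 0.960).
Sum = (-8.437, 0.220) m/s.
Speed = |(-8.437, 0.220)| = 8.440 m/s.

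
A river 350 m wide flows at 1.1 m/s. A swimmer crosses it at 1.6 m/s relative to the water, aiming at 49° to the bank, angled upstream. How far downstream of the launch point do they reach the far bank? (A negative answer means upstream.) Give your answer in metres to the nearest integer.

Perpendicular speed = 1.208 m/s; crossing time = 350 / 1.208 = 289.847 s.
Net downstream speed = 0.050 m/s.
Drift = 0.050 × 289.847 = 14.581 m (downstream).

15 m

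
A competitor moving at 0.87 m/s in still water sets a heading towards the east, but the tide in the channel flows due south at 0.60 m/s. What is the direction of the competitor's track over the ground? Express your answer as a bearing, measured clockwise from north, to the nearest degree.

125°

Taking east as x and north as y: velocity relative to the water = (0.870, 0.000) m/s; the water relative to ground = (0.000, -0.600) m/s.
Velocity relative to ground = (0.870, 0.000) + (0.000, -0.600) = (0.870, -0.600) m/s.
Bearing = atan2(0.87, -0.60) = 124.59° clockwise from north.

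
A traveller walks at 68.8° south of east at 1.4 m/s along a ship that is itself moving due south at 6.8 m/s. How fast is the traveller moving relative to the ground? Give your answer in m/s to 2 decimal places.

8.12 m/s

Taking east as x and north as y: ship velocity = (0.000, -6.800) m/s; traveller velocity relative to ship = (0.506, -1.305) m/s.
Velocity relative to ground = (0.000, -6.800) + (0.506, -1.305) = (0.506, -8.105) m/s.
Speed = |(0.506, -8.105)| = 8.121 m/s.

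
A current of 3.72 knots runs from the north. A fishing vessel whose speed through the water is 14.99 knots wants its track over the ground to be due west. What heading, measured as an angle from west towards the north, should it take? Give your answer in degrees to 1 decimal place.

The current pushes perpendicular to the desired track; the heading must have a component into the current equal to 3.72 knots: 14.99 sin θ = 3.72.
sin θ = 0.2482, so θ = 14.369°.

14.4°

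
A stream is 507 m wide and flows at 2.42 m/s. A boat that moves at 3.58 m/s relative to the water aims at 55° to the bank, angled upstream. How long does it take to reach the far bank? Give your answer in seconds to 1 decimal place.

The component of the boat's velocity perpendicular to the bank is 3.58 × sin 55° = 2.933 m/s.
The flow acts along the bank and has no component across it.
Time = 507 / 2.933 = 172.886 s.

172.9 s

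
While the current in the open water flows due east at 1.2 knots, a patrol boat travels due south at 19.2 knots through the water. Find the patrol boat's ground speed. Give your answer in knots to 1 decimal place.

19.2 knots

Taking east as x and north as y: velocity relative to the water = (0.000, -19.200) knots; the water relative to ground = (1.200, 0.000) knots.
Velocity relative to ground = (0.000, -19.200) + (1.200, 0.000) = (1.200, -19.200) knots.
Speed = |(1.200, -19.200)| = 19.237 knots.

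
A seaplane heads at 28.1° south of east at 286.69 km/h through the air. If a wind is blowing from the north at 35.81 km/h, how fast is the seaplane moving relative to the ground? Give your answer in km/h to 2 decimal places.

305.20 km/h

Taking east as x and north as y: velocity relative to the air = (252.897, -135.034) km/h; the air relative to ground = (0.000, -35.810) km/h.
Velocity relative to ground = (252.897, -135.034) + (0.000, -35.810) = (252.897, -170.844) km/h.
Speed = |(252.897, -170.844)| = 305.196 km/h.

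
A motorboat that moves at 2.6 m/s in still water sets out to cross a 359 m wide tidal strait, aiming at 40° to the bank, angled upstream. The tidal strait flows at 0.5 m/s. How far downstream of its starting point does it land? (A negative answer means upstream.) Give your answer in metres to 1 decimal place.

Perpendicular speed = 1.671 m/s; crossing time = 359 / 1.671 = 214.810 s.
Net downstream speed = -1.492 m/s.
Drift = -1.492 × 214.810 = -320.435 m (upstream).

-320.4 m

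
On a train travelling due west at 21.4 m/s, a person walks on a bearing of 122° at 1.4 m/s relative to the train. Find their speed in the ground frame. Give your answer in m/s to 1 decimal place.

20.2 m/s

Taking east as x and north as y: train velocity = (-21.400, 0.000) m/s; person velocity relative to train = (1.187, -0.742) m/s.
Velocity relative to ground = (-21.400, 0.000) + (1.187, -0.742) = (-20.213, -0.742) m/s.
Speed = |(-20.213, -0.742)| = 20.226 m/s.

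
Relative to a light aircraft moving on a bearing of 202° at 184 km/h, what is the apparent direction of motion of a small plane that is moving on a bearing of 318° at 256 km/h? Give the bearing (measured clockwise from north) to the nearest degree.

Taking east as x and north as y: small plane velocity = (-171.297, 190.245) km/h; light aircraft velocity = (-68.928, -170.602) km/h.
Velocity of small plane relative to light aircraft = (-171.297, 190.245) − (-68.928, -170.602) = (-102.370, 360.847) km/h.
Bearing = atan2(-102.37, 360.85) = 344.16° clockwise from north.

344°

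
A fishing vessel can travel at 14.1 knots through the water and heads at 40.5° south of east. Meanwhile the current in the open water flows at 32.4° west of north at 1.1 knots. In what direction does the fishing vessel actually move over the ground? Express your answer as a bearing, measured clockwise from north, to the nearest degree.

Taking east as x and north as y: velocity relative to the water = (10.722, -9.157) knots; the water relative to ground = (-0.589, 0.929) knots.
Velocity relative to ground = (10.722, -9.157) + (-0.589, 0.929) = (10.132, -8.228) knots.
Bearing = atan2(10.13, -8.23) = 129.08° clockwise from north.

129°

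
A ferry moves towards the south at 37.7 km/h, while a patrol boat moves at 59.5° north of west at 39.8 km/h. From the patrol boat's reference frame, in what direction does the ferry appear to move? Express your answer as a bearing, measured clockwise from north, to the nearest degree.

Taking east as x and north as y: ferry velocity = (0.000, -37.700) km/h; patrol boat velocity = (-20.200, 34.293) km/h.
Velocity of ferry relative to patrol boat = (0.000, -37.700) − (-20.200, 34.293) = (20.200, -71.993) km/h.
Bearing = atan2(20.20, -71.99) = 164.33° clockwise from north.

164°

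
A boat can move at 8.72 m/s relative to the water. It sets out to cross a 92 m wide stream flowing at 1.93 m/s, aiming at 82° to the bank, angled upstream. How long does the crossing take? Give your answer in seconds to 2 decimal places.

The component of the boat's velocity perpendicular to the bank is 8.72 × sin 82° = 8.635 m/s.
The flow acts along the bank and has no component across it.
Time = 92 / 8.635 = 10.654 s.

10.65 s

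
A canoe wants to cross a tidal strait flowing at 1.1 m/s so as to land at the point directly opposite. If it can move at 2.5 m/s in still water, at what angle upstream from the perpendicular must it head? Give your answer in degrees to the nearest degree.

To cancel the current, the upstream component of the canoe's velocity must equal the flow: 2.5 sin θ = 1.1.
sin θ = 1.1 / 2.5 = 0.4400.
θ = arcsin(0.4400) = 26.104°.

26°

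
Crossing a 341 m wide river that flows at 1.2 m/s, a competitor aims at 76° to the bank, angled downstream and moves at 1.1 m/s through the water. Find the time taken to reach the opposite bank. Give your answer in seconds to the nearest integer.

319 s

The component of the competitor's velocity perpendicular to the bank is 1.1 × sin 76° = 1.067 m/s.
The flow acts along the bank and has no component across it.
Time = 341 / 1.067 = 319.490 s.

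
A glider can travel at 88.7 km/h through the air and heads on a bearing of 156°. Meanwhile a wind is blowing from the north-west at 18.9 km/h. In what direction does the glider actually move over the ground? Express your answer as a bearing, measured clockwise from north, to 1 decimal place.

Taking east as x and north as y: velocity relative to the air = (36.078, -81.031) km/h; the air relative to ground = (13.364, -13.364) km/h.
Velocity relative to ground = (36.078, -81.031) + (13.364, -13.364) = (49.442, -94.396) km/h.
Bearing = atan2(49.44, -94.40) = 152.36° clockwise from north.

152.4°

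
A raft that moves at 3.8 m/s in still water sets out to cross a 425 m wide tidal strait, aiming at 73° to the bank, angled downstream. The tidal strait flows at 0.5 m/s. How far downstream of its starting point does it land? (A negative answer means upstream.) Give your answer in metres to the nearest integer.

Perpendicular speed = 3.634 m/s; crossing time = 425 / 3.634 = 116.952 s.
Net downstream speed = 1.611 m/s.
Drift = 1.611 × 116.952 = 188.412 m (downstream).

188 m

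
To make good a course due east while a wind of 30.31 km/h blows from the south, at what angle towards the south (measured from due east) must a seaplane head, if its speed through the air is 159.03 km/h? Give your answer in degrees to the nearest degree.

11°

The wind pushes perpendicular to the desired track; the heading must have a component into the wind equal to 30.31 km/h: 159.03 sin θ = 30.31.
sin θ = 0.1906, so θ = 10.987°.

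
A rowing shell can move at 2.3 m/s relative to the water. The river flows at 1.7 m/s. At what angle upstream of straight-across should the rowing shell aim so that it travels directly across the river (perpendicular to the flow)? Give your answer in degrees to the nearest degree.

48°

To cancel the current, the upstream component of the rowing shell's velocity must equal the flow: 2.3 sin θ = 1.7.
sin θ = 1.7 / 2.3 = 0.7391.
θ = arcsin(0.7391) = 47.657°.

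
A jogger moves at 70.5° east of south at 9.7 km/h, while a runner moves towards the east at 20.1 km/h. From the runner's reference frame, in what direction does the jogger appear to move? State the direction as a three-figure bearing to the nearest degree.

Taking east as x and north as y: jogger velocity = (9.144, -3.238) km/h; runner velocity = (20.100, 0.000) km/h.
Velocity of jogger relative to runner = (9.144, -3.238) − (20.100, 0.000) = (-10.956, -3.238) km/h.
Bearing = atan2(-10.96, -3.24) = 253.54° clockwise from north.

254°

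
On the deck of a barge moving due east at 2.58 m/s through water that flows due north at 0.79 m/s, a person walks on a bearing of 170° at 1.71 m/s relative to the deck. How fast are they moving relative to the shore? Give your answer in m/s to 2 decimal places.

3.01 m/s

In east/north components (m/s): person relative to barge = (0.297, -1.684); barge relative to water = (2.580, 0.000); water relative to ground = (0.000, 0.790).
Sum = (2.877, -0.894) m/s.
Speed = |(2.877, -0.894)| = 3.013 m/s.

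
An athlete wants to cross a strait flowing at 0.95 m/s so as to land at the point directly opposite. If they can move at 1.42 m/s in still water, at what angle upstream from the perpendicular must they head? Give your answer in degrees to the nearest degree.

42°

To cancel the current, the upstream component of the athlete's velocity must equal the flow: 1.42 sin θ = 0.95.
sin θ = 0.95 / 1.42 = 0.6690.
θ = arcsin(0.6690) = 41.991°.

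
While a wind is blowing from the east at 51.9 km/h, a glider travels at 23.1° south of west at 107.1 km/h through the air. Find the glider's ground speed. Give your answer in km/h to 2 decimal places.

Taking east as x and north as y: velocity relative to the air = (-98.513, -42.019) km/h; the air relative to ground = (-51.900, 0.000) km/h.
Velocity relative to ground = (-98.513, -42.019) + (-51.900, 0.000) = (-150.413, -42.019) km/h.
Speed = |(-150.413, -42.019)| = 156.172 km/h.

156.17 km/h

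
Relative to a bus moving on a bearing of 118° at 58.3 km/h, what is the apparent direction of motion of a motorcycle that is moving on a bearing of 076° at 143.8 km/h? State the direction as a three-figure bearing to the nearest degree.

Taking east as x and north as y: motorcycle velocity = (139.529, 34.788) km/h; bus velocity = (51.476, -27.370) km/h.
Velocity of motorcycle relative to bus = (139.529, 34.788) − (51.476, -27.370) = (88.053, 62.159) km/h.
Bearing = atan2(88.05, 62.16) = 54.78° clockwise from north.

055°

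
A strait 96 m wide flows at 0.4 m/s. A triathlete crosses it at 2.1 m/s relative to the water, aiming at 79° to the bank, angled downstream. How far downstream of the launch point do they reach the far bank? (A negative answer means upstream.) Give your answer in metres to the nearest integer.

37 m

Perpendicular speed = 2.061 m/s; crossing time = 96 / 2.061 = 46.570 s.
Net downstream speed = 0.801 m/s.
Drift = 0.801 × 46.570 = 37.288 m (downstream).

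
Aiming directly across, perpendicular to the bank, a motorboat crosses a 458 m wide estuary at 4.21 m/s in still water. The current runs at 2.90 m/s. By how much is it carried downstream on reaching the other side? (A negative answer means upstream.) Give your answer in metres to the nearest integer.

Perpendicular speed = 4.210 m/s; crossing time = 458 / 4.210 = 108.789 s.
Net downstream speed = 2.900 m/s.
Drift = 2.900 × 108.789 = 315.487 m (downstream).

315 m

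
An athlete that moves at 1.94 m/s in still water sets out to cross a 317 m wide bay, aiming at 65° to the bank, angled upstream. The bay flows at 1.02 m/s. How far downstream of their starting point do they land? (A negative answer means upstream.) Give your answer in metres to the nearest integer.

Perpendicular speed = 1.758 m/s; crossing time = 317 / 1.758 = 180.294 s.
Net downstream speed = 0.200 m/s.
Drift = 0.200 × 180.294 = 36.081 m (downstream).

36 m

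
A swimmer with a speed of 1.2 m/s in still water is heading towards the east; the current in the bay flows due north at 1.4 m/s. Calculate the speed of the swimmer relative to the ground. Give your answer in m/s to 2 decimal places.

1.84 m/s

Taking east as x and north as y: velocity relative to the water = (1.200, 0.000) m/s; the water relative to ground = (0.000, 1.400) m/s.
Velocity relative to ground = (1.200, 0.000) + (0.000, 1.400) = (1.200, 1.400) m/s.
Speed = |(1.200, 1.400)| = 1.844 m/s.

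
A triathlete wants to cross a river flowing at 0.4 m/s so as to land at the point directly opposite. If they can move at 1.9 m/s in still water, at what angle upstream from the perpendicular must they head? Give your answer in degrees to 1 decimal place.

12.2°

To cancel the current, the upstream component of the triathlete's velocity must equal the flow: 1.9 sin θ = 0.4.
sin θ = 0.4 / 1.9 = 0.2105.
θ = arcsin(0.2105) = 12.153°.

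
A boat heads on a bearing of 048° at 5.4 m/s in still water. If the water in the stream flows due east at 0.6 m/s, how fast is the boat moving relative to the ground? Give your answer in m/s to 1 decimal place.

5.9 m/s

Taking east as x and north as y: velocity relative to the water = (4.013, 3.613) m/s; the water relative to ground = (0.600, 0.000) m/s.
Velocity relative to ground = (4.013, 3.613) + (0.600, 0.000) = (4.613, 3.613) m/s.
Speed = |(4.613, 3.613)| = 5.860 m/s.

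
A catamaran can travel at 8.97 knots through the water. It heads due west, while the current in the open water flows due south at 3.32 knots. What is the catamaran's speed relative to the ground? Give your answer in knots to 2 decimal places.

9.56 knots

Taking east as x and north as y: velocity relative to the water = (-8.970, 0.000) knots; the water relative to ground = (0.000, -3.320) knots.
Velocity relative to ground = (-8.970, 0.000) + (0.000, -3.320) = (-8.970, -3.320) knots.
Speed = |(-8.970, -3.320)| = 9.565 knots.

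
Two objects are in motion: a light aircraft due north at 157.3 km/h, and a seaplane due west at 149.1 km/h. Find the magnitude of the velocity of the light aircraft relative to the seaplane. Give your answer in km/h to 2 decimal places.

Taking east as x and north as y: light aircraft velocity = (0.000, 157.300) km/h; seaplane velocity = (-149.100, 0.000) km/h.
Velocity of light aircraft relative to seaplane = (0.000, 157.300) − (-149.100, 0.000) = (149.100, 157.300) km/h.
Magnitude = |(149.100, 157.300)| = 216.735 km/h.

216.74 km/h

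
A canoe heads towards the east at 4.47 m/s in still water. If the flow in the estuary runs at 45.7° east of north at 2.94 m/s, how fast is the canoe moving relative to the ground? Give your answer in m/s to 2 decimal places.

Taking east as x and north as y: velocity relative to the water = (4.470, 0.000) m/s; the water relative to ground = (2.104, 2.053) m/s.
Velocity relative to ground = (4.470, 0.000) + (2.104, 2.053) = (6.574, 2.053) m/s.
Speed = |(6.574, 2.053)| = 6.887 m/s.

6.89 m/s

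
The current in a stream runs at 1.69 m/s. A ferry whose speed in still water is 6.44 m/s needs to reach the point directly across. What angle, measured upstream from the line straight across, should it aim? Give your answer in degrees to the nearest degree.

To cancel the current, the upstream component of the ferry's velocity must equal the flow: 6.44 sin θ = 1.69.
sin θ = 1.69 / 6.44 = 0.2624.
θ = arcsin(0.2624) = 15.214°.

15°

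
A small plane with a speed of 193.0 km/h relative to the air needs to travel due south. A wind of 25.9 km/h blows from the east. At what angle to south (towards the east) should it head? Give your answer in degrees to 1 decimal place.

7.7°

The wind pushes perpendicular to the desired track; the heading must have a component into the wind equal to 25.9 km/h: 193.0 sin θ = 25.9.
sin θ = 0.1342, so θ = 7.712°.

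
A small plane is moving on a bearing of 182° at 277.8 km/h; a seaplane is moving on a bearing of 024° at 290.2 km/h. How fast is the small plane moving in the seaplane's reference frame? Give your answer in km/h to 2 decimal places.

Taking east as x and north as y: small plane velocity = (-9.695, -277.631) km/h; seaplane velocity = (118.035, 265.111) km/h.
Velocity of small plane relative to seaplane = (-9.695, -277.631) − (118.035, 265.111) = (-127.730, -542.742) km/h.
Magnitude = |(-127.730, -542.742)| = 557.569 km/h.

557.57 km/h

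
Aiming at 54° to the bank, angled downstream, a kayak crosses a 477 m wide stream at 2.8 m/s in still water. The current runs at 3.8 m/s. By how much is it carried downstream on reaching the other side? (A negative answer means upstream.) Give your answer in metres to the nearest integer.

Perpendicular speed = 2.265 m/s; crossing time = 477 / 2.265 = 210.573 s.
Net downstream speed = 5.446 m/s.
Drift = 5.446 × 210.573 = 1146.738 m (downstream).

1147 m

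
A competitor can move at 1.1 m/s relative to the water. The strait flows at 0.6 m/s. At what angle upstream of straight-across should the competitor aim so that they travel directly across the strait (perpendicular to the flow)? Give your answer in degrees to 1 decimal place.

33.1°

To cancel the current, the upstream component of the competitor's velocity must equal the flow: 1.1 sin θ = 0.6.
sin θ = 0.6 / 1.1 = 0.5455.
θ = arcsin(0.5455) = 33.056°.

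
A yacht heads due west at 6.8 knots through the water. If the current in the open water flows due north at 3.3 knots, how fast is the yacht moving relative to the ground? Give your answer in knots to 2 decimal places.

7.56 knots

Taking east as x and north as y: velocity relative to the water = (-6.800, 0.000) knots; the water relative to ground = (0.000, 3.300) knots.
Velocity relative to ground = (-6.800, 0.000) + (0.000, 3.300) = (-6.800, 3.300) knots.
Speed = |(-6.800, 3.300)| = 7.558 knots.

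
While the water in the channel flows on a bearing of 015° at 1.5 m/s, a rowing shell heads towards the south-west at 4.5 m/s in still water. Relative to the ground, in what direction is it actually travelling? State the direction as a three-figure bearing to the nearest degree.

Taking east as x and north as y: velocity relative to the water = (-3.182, -3.182) m/s; the water relative to ground = (0.388, 1.449) m/s.
Velocity relative to ground = (-3.182, -3.182) + (0.388, 1.449) = (-2.794, -1.733) m/s.
Bearing = atan2(-2.79, -1.73) = 238.19° clockwise from north.

238°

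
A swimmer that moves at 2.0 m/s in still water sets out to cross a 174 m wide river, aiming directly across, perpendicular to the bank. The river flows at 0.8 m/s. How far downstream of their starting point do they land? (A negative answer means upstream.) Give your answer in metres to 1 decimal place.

Perpendicular speed = 2.000 m/s; crossing time = 174 / 2.000 = 87.000 s.
Net downstream speed = 0.800 m/s.
Drift = 0.800 × 87.000 = 69.600 m (downstream).

69.6 m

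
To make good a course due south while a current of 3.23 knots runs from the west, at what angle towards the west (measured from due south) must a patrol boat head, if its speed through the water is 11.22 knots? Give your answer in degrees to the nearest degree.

The current pushes perpendicular to the desired track; the heading must have a component into the current equal to 3.23 knots: 11.22 sin θ = 3.23.
sin θ = 0.2879, so θ = 16.731°.

17°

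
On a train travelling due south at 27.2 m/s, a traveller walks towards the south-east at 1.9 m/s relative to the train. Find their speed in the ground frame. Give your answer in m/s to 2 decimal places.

28.58 m/s

Taking east as x and north as y: train velocity = (0.000, -27.200) m/s; traveller velocity relative to train = (1.344, -1.344) m/s.
Velocity relative to ground = (0.000, -27.200) + (1.344, -1.344) = (1.344, -28.544) m/s.
Speed = |(1.344, -28.544)| = 28.575 m/s.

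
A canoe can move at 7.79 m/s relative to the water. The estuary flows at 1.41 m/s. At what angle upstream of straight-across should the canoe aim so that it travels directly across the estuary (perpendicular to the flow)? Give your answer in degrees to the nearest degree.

10°

To cancel the current, the upstream component of the canoe's velocity must equal the flow: 7.79 sin θ = 1.41.
sin θ = 1.41 / 7.79 = 0.1810.
θ = arcsin(0.1810) = 10.428°.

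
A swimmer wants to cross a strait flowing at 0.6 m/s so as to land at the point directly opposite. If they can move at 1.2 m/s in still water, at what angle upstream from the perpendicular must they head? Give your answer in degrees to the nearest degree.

To cancel the current, the upstream component of the swimmer's velocity must equal the flow: 1.2 sin θ = 0.6.
sin θ = 0.6 / 1.2 = 0.5000.
θ = arcsin(0.5000) = 30.000°.

30°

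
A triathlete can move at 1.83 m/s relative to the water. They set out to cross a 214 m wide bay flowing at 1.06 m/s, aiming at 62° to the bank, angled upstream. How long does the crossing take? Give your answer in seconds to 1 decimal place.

132.4 s

The component of the triathlete's velocity perpendicular to the bank is 1.83 × sin 62° = 1.616 m/s.
Only the cross-stream component determines the crossing time; the current contributes nothing perpendicular to the bank.
Time = 214 / 1.616 = 132.443 s.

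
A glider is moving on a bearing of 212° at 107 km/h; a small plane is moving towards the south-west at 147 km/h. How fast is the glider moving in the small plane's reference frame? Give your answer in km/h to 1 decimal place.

Taking east as x and north as y: glider velocity = (-56.701, -90.741) km/h; small plane velocity = (-103.945, -103.945) km/h.
Velocity of glider relative to small plane = (-56.701, -90.741) − (-103.945, -103.945) = (47.243, 13.204) km/h.
Magnitude = |(47.243, 13.204)| = 49.054 km/h.

49.1 km/h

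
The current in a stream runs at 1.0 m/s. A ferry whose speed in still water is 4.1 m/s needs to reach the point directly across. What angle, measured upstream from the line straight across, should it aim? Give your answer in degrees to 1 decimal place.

To cancel the current, the upstream component of the ferry's velocity must equal the flow: 4.1 sin θ = 1.0.
sin θ = 1.0 / 4.1 = 0.2439.
θ = arcsin(0.2439) = 14.117°.

14.1°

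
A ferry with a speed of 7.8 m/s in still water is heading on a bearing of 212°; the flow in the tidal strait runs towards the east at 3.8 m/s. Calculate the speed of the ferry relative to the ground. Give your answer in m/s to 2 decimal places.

6.62 m/s

Taking east as x and north as y: velocity relative to the water = (-4.133, -6.615) m/s; the water relative to ground = (3.800, 0.000) m/s.
Velocity relative to ground = (-4.133, -6.615) + (3.800, 0.000) = (-0.333, -6.615) m/s.
Speed = |(-0.333, -6.615)| = 6.623 m/s.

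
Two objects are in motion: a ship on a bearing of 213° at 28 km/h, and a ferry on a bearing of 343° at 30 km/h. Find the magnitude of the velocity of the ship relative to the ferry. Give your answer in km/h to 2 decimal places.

Taking east as x and north as y: ship velocity = (-15.250, -23.483) km/h; ferry velocity = (-8.771, 28.689) km/h.
Velocity of ship relative to ferry = (-15.250, -23.483) − (-8.771, 28.689) = (-6.479, -52.172) km/h.
Magnitude = |(-6.479, -52.172)| = 52.573 km/h.

52.57 km/h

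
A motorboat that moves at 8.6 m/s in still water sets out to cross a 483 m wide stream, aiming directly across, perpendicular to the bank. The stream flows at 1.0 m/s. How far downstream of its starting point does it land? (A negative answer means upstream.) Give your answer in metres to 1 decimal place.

56.2 m

Perpendicular speed = 8.600 m/s; crossing time = 483 / 8.600 = 56.163 s.
Net downstream speed = 1.000 m/s.
Drift = 1.000 × 56.163 = 56.163 m (downstream).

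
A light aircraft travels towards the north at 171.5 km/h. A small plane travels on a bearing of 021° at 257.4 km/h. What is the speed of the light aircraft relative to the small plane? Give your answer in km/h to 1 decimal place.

115.1 km/h

Taking east as x and north as y: light aircraft velocity = (0.000, 171.500) km/h; small plane velocity = (92.244, 240.304) km/h.
Velocity of light aircraft relative to small plane = (0.000, 171.500) − (92.244, 240.304) = (-92.244, -68.804) km/h.
Magnitude = |(-92.244, -68.804)| = 115.078 km/h.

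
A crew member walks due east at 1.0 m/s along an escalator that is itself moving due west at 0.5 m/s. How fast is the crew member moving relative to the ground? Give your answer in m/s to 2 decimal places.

Taking east as x and north as y: escalator velocity = (-0.500, 0.000) m/s; crew member velocity relative to escalator = (1.000, 0.000) m/s.
Velocity relative to ground = (-0.500, 0.000) + (1.000, 0.000) = (0.500, 0.000) m/s.
Speed = |(0.500, 0.000)| = 0.500 m/s.

0.50 m/s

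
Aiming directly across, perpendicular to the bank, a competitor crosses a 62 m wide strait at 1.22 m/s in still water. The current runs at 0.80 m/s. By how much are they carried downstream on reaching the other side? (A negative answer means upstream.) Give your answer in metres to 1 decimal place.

Perpendicular speed = 1.220 m/s; crossing time = 62 / 1.220 = 50.820 s.
Net downstream speed = 0.800 m/s.
Drift = 0.800 × 50.820 = 40.656 m (downstream).

40.7 m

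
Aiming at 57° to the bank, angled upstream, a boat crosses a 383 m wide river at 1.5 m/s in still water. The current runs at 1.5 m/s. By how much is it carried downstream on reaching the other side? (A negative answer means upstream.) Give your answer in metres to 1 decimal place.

208.0 m

Perpendicular speed = 1.258 m/s; crossing time = 383 / 1.258 = 304.450 s.
Net downstream speed = 0.683 m/s.
Drift = 0.683 × 304.450 = 207.952 m (downstream).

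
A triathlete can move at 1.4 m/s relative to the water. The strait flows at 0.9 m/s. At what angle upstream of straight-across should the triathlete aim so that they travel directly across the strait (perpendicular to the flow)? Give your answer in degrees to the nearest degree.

40°

To cancel the current, the upstream component of the triathlete's velocity must equal the flow: 1.4 sin θ = 0.9.
sin θ = 0.9 / 1.4 = 0.6429.
θ = arcsin(0.6429) = 40.005°.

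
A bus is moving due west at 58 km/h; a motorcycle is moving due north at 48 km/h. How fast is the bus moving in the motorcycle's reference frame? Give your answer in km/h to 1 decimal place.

Taking east as x and north as y: bus velocity = (-58.000, 0.000) km/h; motorcycle velocity = (0.000, 48.000) km/h.
Velocity of bus relative to motorcycle = (-58.000, 0.000) − (0.000, 48.000) = (-58.000, -48.000) km/h.
Magnitude = |(-58.000, -48.000)| = 75.286 km/h.

75.3 km/h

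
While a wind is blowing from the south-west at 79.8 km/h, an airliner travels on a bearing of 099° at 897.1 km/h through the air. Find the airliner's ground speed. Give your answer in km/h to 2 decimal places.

Taking east as x and north as y: velocity relative to the air = (886.055, -140.337) km/h; the air relative to ground = (56.427, 56.427) km/h.
Velocity relative to ground = (886.055, -140.337) + (56.427, 56.427) = (942.482, -83.910) km/h.
Speed = |(942.482, -83.910)| = 946.210 km/h.

946.21 km/h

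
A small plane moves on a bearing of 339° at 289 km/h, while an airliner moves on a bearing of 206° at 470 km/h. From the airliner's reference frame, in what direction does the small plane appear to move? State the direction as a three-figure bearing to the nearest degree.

008°

Taking east as x and north as y: small plane velocity = (-103.568, 269.805) km/h; airliner velocity = (-206.034, -422.433) km/h.
Velocity of small plane relative to airliner = (-103.568, 269.805) − (-206.034, -422.433) = (102.466, 692.238) km/h.
Bearing = atan2(102.47, 692.24) = 8.42° clockwise from north.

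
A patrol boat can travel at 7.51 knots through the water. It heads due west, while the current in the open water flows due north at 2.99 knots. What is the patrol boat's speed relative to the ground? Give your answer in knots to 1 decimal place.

8.1 knots

Taking east as x and north as y: velocity relative to the water = (-7.510, 0.000) knots; the water relative to ground = (0.000, 2.990) knots.
Velocity relative to ground = (-7.510, 0.000) + (0.000, 2.990) = (-7.510, 2.990) knots.
Speed = |(-7.510, 2.990)| = 8.083 knots.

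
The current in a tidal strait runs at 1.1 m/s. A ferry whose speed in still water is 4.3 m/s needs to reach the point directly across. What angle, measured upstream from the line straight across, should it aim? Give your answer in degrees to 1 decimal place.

14.8°

To cancel the current, the upstream component of the ferry's velocity must equal the flow: 4.3 sin θ = 1.1.
sin θ = 1.1 / 4.3 = 0.2558.
θ = arcsin(0.2558) = 14.822°.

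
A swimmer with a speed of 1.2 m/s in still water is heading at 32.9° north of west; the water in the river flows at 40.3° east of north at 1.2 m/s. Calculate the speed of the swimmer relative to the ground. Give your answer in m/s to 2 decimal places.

Taking east as x and north as y: velocity relative to the water = (-1.008, 0.652) m/s; the water relative to ground = (0.776, 0.915) m/s.
Velocity relative to ground = (-1.008, 0.652) + (0.776, 0.915) = (-0.231, 1.567) m/s.
Speed = |(-0.231, 1.567)| = 1.584 m/s.

1.58 m/s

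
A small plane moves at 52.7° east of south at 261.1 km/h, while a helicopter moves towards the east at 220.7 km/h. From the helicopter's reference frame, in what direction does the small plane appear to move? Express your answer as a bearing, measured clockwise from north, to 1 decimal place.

184.7°

Taking east as x and north as y: small plane velocity = (207.698, -158.224) km/h; helicopter velocity = (220.700, 0.000) km/h.
Velocity of small plane relative to helicopter = (207.698, -158.224) − (220.700, 0.000) = (-13.002, -158.224) km/h.
Bearing = atan2(-13.00, -158.22) = 184.70° clockwise from north.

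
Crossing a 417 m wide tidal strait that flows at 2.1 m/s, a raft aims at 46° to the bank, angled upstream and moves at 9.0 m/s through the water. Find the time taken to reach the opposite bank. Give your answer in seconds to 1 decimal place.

The component of the raft's velocity perpendicular to the bank is 9.0 × sin 46° = 6.474 m/s.
The current is parallel to the bank, so it does not affect the crossing time.
Time = 417 / 6.474 = 64.411 s.

64.4 s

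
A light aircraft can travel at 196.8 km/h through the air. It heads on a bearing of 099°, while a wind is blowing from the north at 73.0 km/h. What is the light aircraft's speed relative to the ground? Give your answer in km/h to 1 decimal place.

220.3 km/h

Taking east as x and north as y: velocity relative to the air = (194.377, -30.786) km/h; the air relative to ground = (0.000, -73.000) km/h.
Velocity relative to ground = (194.377, -30.786) + (0.000, -73.000) = (194.377, -103.786) km/h.
Speed = |(194.377, -103.786)| = 220.350 km/h.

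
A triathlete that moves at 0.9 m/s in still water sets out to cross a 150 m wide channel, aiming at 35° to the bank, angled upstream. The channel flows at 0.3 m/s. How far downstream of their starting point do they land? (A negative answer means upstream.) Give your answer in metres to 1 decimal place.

Perpendicular speed = 0.516 m/s; crossing time = 150 / 0.516 = 290.574 s.
Net downstream speed = -0.437 m/s.
Drift = -0.437 × 290.574 = -127.050 m (upstream).

-127.0 m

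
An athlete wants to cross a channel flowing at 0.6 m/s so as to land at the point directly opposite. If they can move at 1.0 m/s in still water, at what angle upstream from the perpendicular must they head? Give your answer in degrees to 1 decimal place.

To cancel the current, the upstream component of the athlete's velocity must equal the flow: 1.0 sin θ = 0.6.
sin θ = 0.6 / 1.0 = 0.6000.
θ = arcsin(0.6000) = 36.870°.

36.9°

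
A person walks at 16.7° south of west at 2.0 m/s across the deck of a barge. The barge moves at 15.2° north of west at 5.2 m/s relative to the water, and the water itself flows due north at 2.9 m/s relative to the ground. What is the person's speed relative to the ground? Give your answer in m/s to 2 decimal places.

In east/north components (m/s): person relative to barge = (-1.916, -0.575); barge relative to water = (-5.018, 1.363); water relative to ground = (0.000, 2.900).
Sum = (-6.934, 3.689) m/s.
Speed = |(-6.934, 3.689)| = 7.854 m/s.

7.85 m/s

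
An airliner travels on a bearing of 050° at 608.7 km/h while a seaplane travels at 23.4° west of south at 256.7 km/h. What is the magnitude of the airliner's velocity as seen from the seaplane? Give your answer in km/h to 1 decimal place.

846.1 km/h

Taking east as x and north as y: airliner velocity = (466.291, 391.265) km/h; seaplane velocity = (-101.948, -235.588) km/h.
Velocity of airliner relative to seaplane = (466.291, 391.265) − (-101.948, -235.588) = (568.239, 626.852) km/h.
Magnitude = |(568.239, 626.852)| = 846.073 km/h.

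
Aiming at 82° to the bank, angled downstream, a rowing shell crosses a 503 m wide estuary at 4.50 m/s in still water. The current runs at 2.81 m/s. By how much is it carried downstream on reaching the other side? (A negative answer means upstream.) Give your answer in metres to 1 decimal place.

387.9 m

Perpendicular speed = 4.456 m/s; crossing time = 503 / 4.456 = 112.876 s.
Net downstream speed = 3.436 m/s.
Drift = 3.436 × 112.876 = 387.874 m (downstream).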